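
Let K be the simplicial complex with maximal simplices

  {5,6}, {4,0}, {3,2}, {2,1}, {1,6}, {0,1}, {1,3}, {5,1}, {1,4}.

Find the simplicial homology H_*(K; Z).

H_0 ≅ Z,  H_1 ≅ Z^3.

Order the vertices as 0 < 1 < 2 < 3 < 4 < 5 < 6. Listing each simplex with vertices in this order, K has dimension 1 with simplices:

  0-simplices (7): [0], [1], [2], [3], [4], [5], [6]
  1-simplices (9): [0,1], [0,4], [1,2], [1,3], [1,4], [1,5], [1,6], [2,3], [5,6]

giving chain groups C_0 ≅ Z^7, C_1 ≅ Z^9.

The boundary map ∂_1: C_1 → C_0 sends each edge [p,q] (with p < q) to q − p. For instance
  ∂[1,3] = [3] − [1].
As a 7×9 matrix over Z this has rank 6, with invariant factors (1,1,1,1,1,1).

Computing H_k = (kernel of ∂_k) / (image of ∂_{k+1}):

  H_0: rank C_0 − rank ∂_1 = 7 − 6 = 1, and the invariant factors of ∂_1 are all 1, so H_0 ≅ Z.
  H_1: rank ker ∂_1 − rank ∂_2 = (9 − 6) − 0 = 3, and there is no ∂_2, so H_1 ≅ Z^3.

As a check, the Euler characteristic is 7 − 9 = -2, which agrees with 1 − 3 = -2.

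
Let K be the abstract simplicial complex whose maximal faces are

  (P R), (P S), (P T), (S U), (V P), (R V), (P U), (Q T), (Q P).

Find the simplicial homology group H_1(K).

H_1 = Z^3.

Order the vertices as P < Q < R < S < T < U < V. Listing each simplex with vertices in this order, K has dimension 1 with simplices:

  0-simplices (7): P, Q, R, S, T, U, V
  1-simplices (9): PQ, PR, PS, PT, PU, PV, QT, RV, SU

so the chain groups are C_0 ≅ Z^7, C_1 ≅ Z^9.

Boundary ∂_1: C_1 → C_0 is given by ∂[p,q] = [q] − [p].
The resulting 7×9 matrix has rank 6, and its Smith normal form has invariant factors (1,1,1,1,1,1).

Computing H_k = (kernel of ∂_k) / (image of ∂_{k+1}):

  H_1: rank ker ∂_1 − rank ∂_2 = (9 − 6) − 0 = 3, and there is no ∂_2, so H_1 = Z^3.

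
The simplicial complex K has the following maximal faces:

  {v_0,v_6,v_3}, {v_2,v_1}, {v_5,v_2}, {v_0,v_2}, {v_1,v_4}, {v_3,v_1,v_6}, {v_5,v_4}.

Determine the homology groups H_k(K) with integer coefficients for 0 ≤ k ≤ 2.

Fix the vertex order v_0 < v_1 < v_2 < v_3 < v_4 < v_5 < v_6 and write every simplex with vertices in increasing order. Then dim K = 2 and the simplices of K are:

  0-simplices (7): [v_0], [v_1], [v_2], [v_3], [v_4], [v_5], [v_6]
  1-simplices (10): [v_0,v_2], [v_0,v_3], [v_0,v_6], [v_1,v_2], [v_1,v_3], [v_1,v_4], [v_1,v_6], [v_2,v_5], [v_3,v_6], [v_4,v_5]
  2-simplices (2): [v_0,v_3,v_6], [v_1,v_3,v_6]

Hence C_0 ≅ Z^7, C_1 ≅ Z^10, C_2 ≅ Z^2.

∂_1: C_1 → C_0 sends each edge [p,q] (with p < q) to q − p. For instance
  ∂[v_0,v_2] = [v_2] − [v_0].
This gives a 7×10 integer matrix of rank 6; reducing to Smith normal form yields diagonal entries (1,1,1,1,1,1).

∂_2: C_2 → C_1 sends each 2-simplex [p,q,r] to [q,r] − [p,r] + [p,q]. For instance
  ∂[v_1,v_3,v_6] = [v_3,v_6] − [v_1,v_6] + [v_1,v_3],
  ∂[v_0,v_3,v_6] = [v_3,v_6] − [v_0,v_6] + [v_0,v_3].
The resulting 10×2 matrix has rank 2, and its Smith normal form has invariant factors (1,1).

Computing H_k = (kernel of ∂_k) / (image of ∂_{k+1}):

  H_0: rank C_0 − rank ∂_1 = 7 − 6 = 1, and the invariant factors of ∂_1 are all 1, so H_0 = Z.
  H_1: rank ker ∂_1 − rank ∂_2 = (10 − 6) − 2 = 2, and the invariant factors of ∂_2 are all 1, so H_1 = Z^2.
  H_2: rank ker ∂_2 − rank ∂_3 = (2 − 2) − 0 = 0, and there is no ∂_3, so H_2 = 0.

H_0 = Z,  H_1 = Z^2,  H_2 = 0.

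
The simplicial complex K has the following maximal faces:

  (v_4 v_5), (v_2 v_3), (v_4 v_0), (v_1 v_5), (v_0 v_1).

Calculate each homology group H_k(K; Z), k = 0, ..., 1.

H_0 = Z^2,  H_1 = Z.

Take the total order v_0 < v_1 < v_2 < v_3 < v_4 < v_5 on the vertex set. Then K (dimension 1) consists of the simplices:

  0-simplices (6): [v_0], [v_1], [v_2], [v_3], [v_4], [v_5]
  1-simplices (5): [v_0,v_1], [v_0,v_4], [v_1,v_5], [v_2,v_3], [v_4,v_5]

giving chain groups C_0 ≅ Z^6, C_1 ≅ Z^5.

Boundary ∂_1: C_1 → C_0 maps an edge to its endpoints' difference, ∂[p,q] = q − p. For instance
  ∂[v_0,v_1] = [v_1] − [v_0].
The resulting 6×5 matrix has rank 4, and its Smith normal form has invariant factors (1,1,1,1).

From H_k ≅ ker(∂_k) / im(∂_{k+1}) we obtain:

  H_0: rank C_0 − rank ∂_1 = 6 − 4 = 2, and the invariant factors of ∂_1 are all 1, so H_0 ≅ Z^2.
  H_1: rank ker ∂_1 − rank ∂_2 = (5 − 4) − 0 = 1, and there is no ∂_2, so H_1 ≅ Z.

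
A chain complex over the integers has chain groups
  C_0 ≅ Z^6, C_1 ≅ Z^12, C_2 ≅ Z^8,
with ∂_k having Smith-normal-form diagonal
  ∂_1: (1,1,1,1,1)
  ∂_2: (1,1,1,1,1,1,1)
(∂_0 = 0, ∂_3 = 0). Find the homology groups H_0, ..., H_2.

H_0: b_0 = 6 − 0 − 5 = 1; torsion from ∂_1 factors > 1: none. So H_0 = Z.
H_1: b_1 = 12 − 5 − 7 = 0; torsion from ∂_2 factors > 1: none. So H_1 = 0.
H_2: b_2 = 8 − 7 − 0 = 1; torsion from ∂_3 factors > 1: none. So H_2 = Z.

H_0 = Z,  H_1 = 0,  H_2 = Z.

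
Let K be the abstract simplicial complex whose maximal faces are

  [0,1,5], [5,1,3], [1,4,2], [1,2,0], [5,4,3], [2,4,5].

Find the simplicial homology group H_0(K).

H_0 = Z.

We work with the vertex ordering 0 < 1 < 2 < 3 < 4 < 5. The simplices of K, each written with vertices in increasing order, are:

  0-simplices (6): [0], [1], [2], [3], [4], [5]
  1-simplices (12): [0,1], [0,2], [0,5], [1,2], [1,3], [1,4], [1,5], [2,4], [2,5], [3,4], [3,5], [4,5]
  2-simplices (6): [0,1,2], [0,1,5], [1,2,4], [1,3,5], [2,4,5], [3,4,5]

so the chain groups are C_0 ≅ Z^6, C_1 ≅ Z^12, C_2 ≅ Z^6.

The boundary map ∂_1: C_1 → C_0 sends each edge [p,q] (with p < q) to q − p.
The resulting 6×12 matrix has rank 5, and its Smith normal form has invariant factors (1,1,1,1,1).

The boundary map ∂_2: C_2 → C_1 maps a triangle to the signed sum of its edges. For instance
  ∂[3,4,5] = [4,5] − [3,5] + [3,4],
  ∂[0,1,5] = [1,5] − [0,5] + [0,1].
The 12×6 boundary matrix has rank 6 and Smith normal form diag(1,1,1,1,1,1).

Now H_k = ker ∂_k / im ∂_{k+1}, so:

  H_0: rank C_0 − rank ∂_1 = 6 − 5 = 1, and the invariant factors of ∂_1 are all 1, so H_0 ≅ Z.

(K is a triangulation of the cylinder S^1 x I.)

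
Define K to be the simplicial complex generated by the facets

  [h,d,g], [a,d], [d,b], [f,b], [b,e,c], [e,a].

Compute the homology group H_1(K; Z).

H_1 ≅ Z.

We work with the vertex ordering a < b < c < d < e < f < g < h. The simplices of K, each written with vertices in increasing order, are:

  0-simplices (8): a, b, c, d, e, f, g, h
  1-simplices (10): ad, ae, bc, bd, be, bf, ce, dg, dh, gh
  2-simplices (2): bce, dgh

giving chain groups C_0 ≅ Z^8, C_1 ≅ Z^10, C_2 ≅ Z^2.

∂_1: C_1 → C_0 is given by ∂[p,q] = [q] − [p]. For instance
  ∂ae = e − a.
The resulting 8×10 matrix has rank 7, and its Smith normal form has invariant factors (1,1,1,1,1,1,1).

∂_2: C_2 → C_1 maps a triangle to the signed sum of its edges. For instance
  ∂bce = ce − be + bc,
  ∂dgh = gh − dh + dg.
The 10×2 boundary matrix has rank 2 and Smith normal form diag(1,1).

Reading off H_k = ker ∂_k / im ∂_{k+1}:

  H_1: rank ker ∂_1 − rank ∂_2 = (10 − 7) − 2 = 1, and the invariant factors of ∂_2 are all 1, so H_1 = Z.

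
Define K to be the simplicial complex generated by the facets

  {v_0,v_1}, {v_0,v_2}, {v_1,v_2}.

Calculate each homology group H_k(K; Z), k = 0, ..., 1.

K has 3 vertices, 3 edges.
rank ∂_0 = 0, rank ∂_1 = 2 ⇒ b_0 = 3 − 0 − 2 = 1; all invariant factors of ∂_1 are 1 so no torsion. So H_0 = Z.
rank ∂_1 = 2, rank ∂_2 = 0 ⇒ b_1 = 3 − 2 − 0 = 1. So H_1 = Z.

H_0 ≅ Z,  H_1 ≅ Z.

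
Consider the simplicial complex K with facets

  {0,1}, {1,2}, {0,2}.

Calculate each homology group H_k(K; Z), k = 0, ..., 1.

Take the total order 0 < 1 < 2 on the vertex set. Then K (dimension 1) consists of the simplices:

  0-simplices (3): [0], [1], [2]
  1-simplices (3): [0,1], [0,2], [1,2]

giving chain groups C_0 ≅ Z^3, C_1 ≅ Z^3.

The boundary map ∂_1: C_1 → C_0 maps an edge to its endpoints' difference, ∂[p,q] = q − p.
The 3×3 boundary matrix has rank 2 and Smith normal form diag(1,1).

Computing H_k = (kernel of ∂_k) / (image of ∂_{k+1}):

  H_0: rank C_0 − rank ∂_1 = 3 − 2 = 1, and the invariant factors of ∂_1 are all 1, so H_0 = Z.
  H_1: rank ker ∂_1 − rank ∂_2 = (3 − 2) − 0 = 1, and there is no ∂_2, so H_1 = Z.

H_0 = Z,  H_1 = Z.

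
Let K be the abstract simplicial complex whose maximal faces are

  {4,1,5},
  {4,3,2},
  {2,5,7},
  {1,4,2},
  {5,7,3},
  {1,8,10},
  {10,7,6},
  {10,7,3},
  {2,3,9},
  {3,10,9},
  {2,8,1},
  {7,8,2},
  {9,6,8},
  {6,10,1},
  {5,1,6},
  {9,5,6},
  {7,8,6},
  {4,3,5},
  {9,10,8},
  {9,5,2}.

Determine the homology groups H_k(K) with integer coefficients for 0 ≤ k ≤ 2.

H_0 = Z,  H_1 = Z ⊕ Z_2,  H_2 = 0.

Order the vertices as 1 < 2 < 3 < 4 < 5 < 6 < 7 < 8 < 9 < 10. Listing each simplex with vertices in this order, K has dimension 2 with simplices:

  0-simplices (10): [1], [2], [3], [4], [5], [6], [7], [8], [9], [10]
  1-simplices (30): (30 of them)
  2-simplices (20): (20 of them)

so the chain groups are C_0 ≅ Z^10, C_1 ≅ Z^30, C_2 ≅ Z^20.

Boundary ∂_1: C_1 → C_0 sends each edge [p,q] (with p < q) to q − p. For instance
  ∂[2,9] = [9] − [2].
The 10×30 boundary matrix has rank 9 and Smith normal form diag(1,1,1,1,1,1,1,1,1).

∂_2: C_2 → C_1 sends each 2-simplex [p,q,r] to [q,r] − [p,r] + [p,q]. For instance
  ∂[8,9,10] = [9,10] − [8,10] + [8,9],
  ∂[5,6,9] = [6,9] − [5,9] + [5,6].
This gives a 30×20 integer matrix of rank 20; reducing to Smith normal form yields diagonal entries (1,1,1,1,1,1,1,1,1,1,1,1,1,1,1,1,1,1,1,2).

From H_k ≅ ker(∂_k) / im(∂_{k+1}) we obtain:

  H_0: rank C_0 − rank ∂_1 = 10 − 9 = 1, and the invariant factors of ∂_1 are all 1, so H_0 = Z.
  H_1: rank ker ∂_1 − rank ∂_2 = (30 − 9) − 20 = 1, and ∂_2 has invariant factor 2 > 1, so H_1 = Z ⊕ Z_2.
  H_2: rank ker ∂_2 − rank ∂_3 = (20 − 20) − 0 = 0, and there is no ∂_3, so H_2 = 0.

As a check, the Euler characteristic is 10 − 30 + 20 = 0, which agrees with 1 − 1 + 0 = 0.
(K is a triangulation of the Klein bottle.)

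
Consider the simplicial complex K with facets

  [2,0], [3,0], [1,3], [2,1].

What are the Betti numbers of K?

b_0 = 1, b_1 = 1.

Fix the vertex order 0 < 1 < 2 < 3 and write every simplex with vertices in increasing order. Then dim K = 1 and the simplices of K are:

  0-simplices (4): [0], [1], [2], [3]
  1-simplices (4): [0,2], [0,3], [1,2], [1,3]

Hence C_0 ≅ Z^4, C_1 ≅ Z^4.

Boundary ∂_1: C_1 → C_0 sends each edge [p,q] (with p < q) to q − p. For instance
  ∂[0,3] = [3] − [0].
The 4×4 boundary matrix has rank 3 and Smith normal form diag(1,1,1).

Computing H_k = (kernel of ∂_k) / (image of ∂_{k+1}):

  H_0: rank C_0 − rank ∂_1 = 4 − 3 = 1, and the invariant factors of ∂_1 are all 1, so H_0 ≅ Z.
  H_1: rank ker ∂_1 − rank ∂_2 = (4 − 3) − 0 = 1, and there is no ∂_2, so H_1 ≅ Z.

Hence the Betti numbers are b_0 = 1, b_1 = 1.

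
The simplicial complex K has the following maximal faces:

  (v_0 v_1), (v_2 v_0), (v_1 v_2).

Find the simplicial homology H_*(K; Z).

H_0 = Z,  H_1 = Z.

K has 3 vertices, 3 edges.
rank ∂_0 = 0, rank ∂_1 = 2 ⇒ b_0 = 3 − 0 − 2 = 1; all invariant factors of ∂_1 are 1 so no torsion. So H_0 ≅ Z.
rank ∂_1 = 2, rank ∂_2 = 0 ⇒ b_1 = 3 − 2 − 0 = 1. So H_1 ≅ Z.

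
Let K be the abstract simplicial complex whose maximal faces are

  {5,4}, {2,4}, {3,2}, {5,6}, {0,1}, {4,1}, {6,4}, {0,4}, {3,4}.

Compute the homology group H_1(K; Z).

H_1 ≅ Z^3.

Take the total order 0 < 1 < 2 < 3 < 4 < 5 < 6 on the vertex set. Then K (dimension 1) consists of the simplices:

  0-simplices (7): [0], [1], [2], [3], [4], [5], [6]
  1-simplices (9): [0,1], [0,4], [1,4], [2,3], [2,4], [3,4], [4,5], [4,6], [5,6]

giving chain groups C_0 ≅ Z^7, C_1 ≅ Z^9.

The boundary map ∂_1: C_1 → C_0 sends each edge [p,q] (with p < q) to q − p. For instance
  ∂[5,6] = [6] − [5].
As a 7×9 matrix over Z this has rank 6, with invariant factors (1,1,1,1,1,1).

Computing H_k = (kernel of ∂_k) / (image of ∂_{k+1}):

  H_1: rank ker ∂_1 − rank ∂_2 = (9 − 6) − 0 = 3, and there is no ∂_2, so H_1 = Z^3.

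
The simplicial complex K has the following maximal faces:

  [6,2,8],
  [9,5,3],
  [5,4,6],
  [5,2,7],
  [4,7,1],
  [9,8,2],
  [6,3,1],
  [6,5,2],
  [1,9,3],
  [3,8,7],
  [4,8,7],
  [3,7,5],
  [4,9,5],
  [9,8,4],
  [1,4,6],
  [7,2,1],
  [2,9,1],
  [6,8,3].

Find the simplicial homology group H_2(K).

Fix the vertex order 1 < 2 < 3 < 4 < 5 < 6 < 7 < 8 < 9 and write every simplex with vertices in increasing order. Then dim K = 2 and the simplices of K are:

  0-simplices (9): [1], [2], [3], [4], [5], [6], [7], [8], [9]
  1-simplices (27): (27 of them)
  2-simplices (18): [1,2,7], [1,2,9], [1,3,6], [1,3,9], [1,4,6], [1,4,7], [2,5,6], [2,5,7], [2,6,8], [2,8,9], [3,5,7], [3,5,9], [3,6,8], [3,7,8], [4,5,6], [4,5,9], [4,7,8], [4,8,9]

Hence C_0 ≅ Z^9, C_1 ≅ Z^27, C_2 ≅ Z^18.

∂_1: C_1 → C_0 sends each edge [p,q] (with p < q) to q − p. For instance
  ∂[2,7] = [7] − [2].
As a 9×27 matrix over Z this has rank 8, with invariant factors (1,1,1,1,1,1,1,1).

The boundary map ∂_2: C_2 → C_1 maps a triangle to the signed sum of its edges. For instance
  ∂[1,3,6] = [3,6] − [1,6] + [1,3],
  ∂[4,7,8] = [7,8] − [4,8] + [4,7].
The 27×18 boundary matrix has rank 17 and Smith normal form diag(1,1,1,1,1,1,1,1,1,1,1,1,1,1,1,1,1).

From H_k ≅ ker(∂_k) / im(∂_{k+1}) we obtain:

  H_2: rank ker ∂_2 − rank ∂_3 = (18 − 17) − 0 = 1, and there is no ∂_3, so H_2 ≅ Z.

(K is a triangulation of the torus T^2.)

H_2 = Z.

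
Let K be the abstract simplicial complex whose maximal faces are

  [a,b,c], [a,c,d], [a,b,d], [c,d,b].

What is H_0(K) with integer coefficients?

H_0 ≅ Z.

Fix the vertex order a < b < c < d and write every simplex with vertices in increasing order. Then dim K = 2 and the simplices of K are:

  0-simplices (4): a, b, c, d
  1-simplices (6): ab, ac, ad, bc, bd, cd
  2-simplices (4): abc, abd, acd, bcd

giving chain groups C_0 ≅ Z^4, C_1 ≅ Z^6, C_2 ≅ Z^4.

Boundary ∂_1: C_1 → C_0 maps an edge to its endpoints' difference, ∂[p,q] = q − p. For instance
  ∂ab = b − a.
This gives a 4×6 integer matrix of rank 3; reducing to Smith normal form yields diagonal entries (1,1,1).

The boundary map ∂_2: C_2 → C_1 sends each 2-simplex [p,q,r] to [q,r] − [p,r] + [p,q]. For instance
  ∂abd = bd − ad + ab,
  ∂bcd = cd − bd + bc.
As a 6×4 matrix over Z this has rank 3, with invariant factors (1,1,1).

Computing H_k = (kernel of ∂_k) / (image of ∂_{k+1}):

  H_0: rank C_0 − rank ∂_1 = 4 − 3 = 1, and the invariant factors of ∂_1 are all 1, so H_0 = Z.

(K is a triangulation of the 2-sphere S^2.)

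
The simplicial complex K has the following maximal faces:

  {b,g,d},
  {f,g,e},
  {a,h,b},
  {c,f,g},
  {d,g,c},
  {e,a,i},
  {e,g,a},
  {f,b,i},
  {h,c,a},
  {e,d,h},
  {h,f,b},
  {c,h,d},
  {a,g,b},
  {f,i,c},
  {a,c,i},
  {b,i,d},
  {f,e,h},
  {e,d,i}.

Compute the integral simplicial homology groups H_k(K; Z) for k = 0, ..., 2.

Order the vertices as a < b < c < d < e < f < g < h < i. Listing each simplex with vertices in this order, K has dimension 2 with simplices:

  0-simplices (9): a, b, c, d, e, f, g, h, i
  1-simplices (27): ab, ac, ae, ag, ah, ai, bd, bf, bg, bh, bi, cd, cf, cg, ch, ci, de, dg, dh, di, ef, eg, eh, ei, fg, fh, fi
  2-simplices (18): abg, abh, ach, aci, aeg, aei, bdg, bdi, bfh, bfi, cdg, cdh, cfg, cfi, deh, dei, efg, efh

Hence C_0 ≅ Z^9, C_1 ≅ Z^27, C_2 ≅ Z^18.

∂_1: C_1 → C_0 maps an edge to its endpoints' difference, ∂[p,q] = q − p.
The resulting 9×27 matrix has rank 8, and its Smith normal form has invariant factors (1,1,1,1,1,1,1,1).

The boundary map ∂_2: C_2 → C_1 sends each 2-simplex [p,q,r] to [q,r] − [p,r] + [p,q]. For instance
  ∂cdh = dh − ch + cd,
  ∂abg = bg − ag + ab.
This gives a 27×18 integer matrix of rank 17; reducing to Smith normal form yields diagonal entries (1,1,1,1,1,1,1,1,1,1,1,1,1,1,1,1,1).

Now H_k = ker ∂_k / im ∂_{k+1}, so:

  H_0: rank C_0 − rank ∂_1 = 9 − 8 = 1, and the invariant factors of ∂_1 are all 1, so H_0 = Z.
  H_1: rank ker ∂_1 − rank ∂_2 = (27 − 8) − 17 = 2, and the invariant factors of ∂_2 are all 1, so H_1 = Z^2.
  H_2: rank ker ∂_2 − rank ∂_3 = (18 − 17) − 0 = 1, and there is no ∂_3, so H_2 = Z.

As a check, the Euler characteristic is 9 − 27 + 18 = 0, which agrees with 1 − 2 + 1 = 0.
(K is a triangulation of the torus T^2.)

H_0 = Z,  H_1 = Z^2,  H_2 = Z.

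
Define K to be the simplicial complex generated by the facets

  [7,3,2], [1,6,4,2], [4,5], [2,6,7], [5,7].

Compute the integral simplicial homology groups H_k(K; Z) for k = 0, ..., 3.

H_0 = Z,  H_1 = Z,  H_2 = 0,  H_3 = 0.

Fix the vertex order 1 < 2 < 3 < 4 < 5 < 6 < 7 and write every simplex with vertices in increasing order. Then dim K = 3 and the simplices of K are:

  0-simplices (7): [1], [2], [3], [4], [5], [6], [7]
  1-simplices (12): [1,2], [1,4], [1,6], [2,3], [2,4], [2,6], [2,7], [3,7], [4,5], [4,6], [5,7], [6,7]
  2-simplices (6): [1,2,4], [1,2,6], [1,4,6], [2,3,7], [2,4,6], [2,6,7]
  3-simplices (1): [1,2,4,6]

Hence C_0 ≅ Z^7, C_1 ≅ Z^12, C_2 ≅ Z^6, C_3 ≅ Z^1.

The boundary map ∂_1: C_1 → C_0 sends each edge [p,q] (with p < q) to q − p.
The resulting 7×12 matrix has rank 6, and its Smith normal form has invariant factors (1,1,1,1,1,1).

∂_2: C_2 → C_1 acts by ∂[p,q,r] = [q,r] − [p,r] + [p,q]. For instance
  ∂[2,4,6] = [4,6] − [2,6] + [2,4],
  ∂[2,3,7] = [3,7] − [2,7] + [2,3].
As a 12×6 matrix over Z this has rank 5, with invariant factors (1,1,1,1,1).

Boundary ∂_3: C_3 → C_2 sends each 3-simplex σ to the alternating sum Σ_i (−1)^i (σ with its i-th vertex removed). For instance
  ∂[1,2,4,6] = [2,4,6] − [1,4,6] + [1,2,6] − [1,2,4].
As a 6×1 matrix over Z this has rank 1, with invariant factors (1).

Now H_k = ker ∂_k / im ∂_{k+1}, so:

  H_0: rank C_0 − rank ∂_1 = 7 − 6 = 1, and the invariant factors of ∂_1 are all 1, so H_0 ≅ Z.
  H_1: rank ker ∂_1 − rank ∂_2 = (12 − 6) − 5 = 1, and the invariant factors of ∂_2 are all 1, so H_1 ≅ Z.
  H_2: rank ker ∂_2 − rank ∂_3 = (6 − 5) − 1 = 0, and the invariant factors of ∂_3 are all 1, so H_2 ≅ 0.
  H_3: rank ker ∂_3 − rank ∂_4 = (1 − 1) − 0 = 0, and there is no ∂_4, so H_3 ≅ 0.

As a check, the Euler characteristic is 7 − 12 + 6 − 1 = 0, which agrees with 1 − 1 + 0 − 0 = 0.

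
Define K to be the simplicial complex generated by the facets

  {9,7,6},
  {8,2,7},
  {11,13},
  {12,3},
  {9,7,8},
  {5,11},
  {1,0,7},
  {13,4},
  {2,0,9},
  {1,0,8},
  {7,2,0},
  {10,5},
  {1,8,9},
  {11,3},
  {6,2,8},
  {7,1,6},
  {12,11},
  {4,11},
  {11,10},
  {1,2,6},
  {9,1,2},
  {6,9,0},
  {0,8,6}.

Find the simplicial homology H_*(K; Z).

H_0 = Z^2,  H_1 = Z^5,  H_2 = Z.

Order the vertices as 0 < 1 < 2 < 3 < 4 < 5 < 6 < 7 < 8 < 9 < 10 < 11 < 12 < 13. Listing each simplex with vertices in this order, K has dimension 2 with simplices:

  0-simplices (14): [0], [1], [2], [3], [4], [5], [6], [7], [8], [9], [10], [11], [12], [13]
  1-simplices (30): (30 of them)
  2-simplices (14): [0,1,7], [0,1,8], [0,2,7], [0,2,9], [0,6,8], [0,6,9], [1,2,6], [1,2,9], [1,6,7], [1,8,9], [2,6,8], [2,7,8], [6,7,9], [7,8,9]

Hence C_0 ≅ Z^14, C_1 ≅ Z^30, C_2 ≅ Z^14.

The boundary map ∂_1: C_1 → C_0 maps an edge to its endpoints' difference, ∂[p,q] = q − p.
The 14×30 boundary matrix has rank 12 and Smith normal form diag(1,1,1,1,1,1,1,1,1,1,1,1).

The boundary map ∂_2: C_2 → C_1 sends each 2-simplex [p,q,r] to [q,r] − [p,r] + [p,q]. For instance
  ∂[6,7,9] = [7,9] − [6,9] + [6,7],
  ∂[0,6,9] = [6,9] − [0,9] + [0,6].
The 30×14 boundary matrix has rank 13 and Smith normal form diag(1,1,1,1,1,1,1,1,1,1,1,1,1).

Reading off H_k = ker ∂_k / im ∂_{k+1}:

  H_0: rank C_0 − rank ∂_1 = 14 − 12 = 2, and the invariant factors of ∂_1 are all 1, so H_0 ≅ Z^2.
  H_1: rank ker ∂_1 − rank ∂_2 = (30 − 12) − 13 = 5, and the invariant factors of ∂_2 are all 1, so H_1 ≅ Z^5.
  H_2: rank ker ∂_2 − rank ∂_3 = (14 − 13) − 0 = 1, and there is no ∂_3, so H_2 ≅ Z.

(K is a triangulation of the disjoint union of the torus T^2 and a wedge of 3 circles.)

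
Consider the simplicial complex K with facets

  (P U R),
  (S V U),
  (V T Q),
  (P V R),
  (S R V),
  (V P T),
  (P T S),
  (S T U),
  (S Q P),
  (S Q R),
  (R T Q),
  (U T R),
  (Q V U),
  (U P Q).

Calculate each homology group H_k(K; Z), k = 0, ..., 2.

H_0 ≅ Z,  H_1 ≅ Z^2,  H_2 ≅ Z.

Fix the vertex order P < Q < R < S < T < U < V and write every simplex with vertices in increasing order. Then dim K = 2 and the simplices of K are:

  0-simplices (7): P, Q, R, S, T, U, V
  1-simplices (21): PQ, PR, PS, PT, PU, PV, QR, QS, QT, QU, QV, RS, RT, RU, RV, ST, SU, SV, TU, TV, UV
  2-simplices (14): PQS, PQU, PRU, PRV, PST, PTV, QRS, QRT, QTV, QUV, RSV, RTU, STU, SUV

so the chain groups are C_0 ≅ Z^7, C_1 ≅ Z^21, C_2 ≅ Z^14.

The boundary map ∂_1: C_1 → C_0 sends each edge [p,q] (with p < q) to q − p. For instance
  ∂QU = U − Q.
As a 7×21 matrix over Z this has rank 6, with invariant factors (1,1,1,1,1,1).

Boundary ∂_2: C_2 → C_1 maps a triangle to the signed sum of its edges. For instance
  ∂QRS = RS − QS + QR,
  ∂RSV = SV − RV + RS.
This gives a 21×14 integer matrix of rank 13; reducing to Smith normal form yields diagonal entries (1,1,1,1,1,1,1,1,1,1,1,1,1).

Computing H_k = (kernel of ∂_k) / (image of ∂_{k+1}):

  H_0: rank C_0 − rank ∂_1 = 7 − 6 = 1, and the invariant factors of ∂_1 are all 1, so H_0 ≅ Z.
  H_1: rank ker ∂_1 − rank ∂_2 = (21 − 6) − 13 = 2, and the invariant factors of ∂_2 are all 1, so H_1 ≅ Z^2.
  H_2: rank ker ∂_2 − rank ∂_3 = (14 − 13) − 0 = 1, and there is no ∂_3, so H_2 ≅ Z.

As a check, the Euler characteristic is 7 − 21 + 14 = 0, which agrees with 1 − 2 + 1 = 0.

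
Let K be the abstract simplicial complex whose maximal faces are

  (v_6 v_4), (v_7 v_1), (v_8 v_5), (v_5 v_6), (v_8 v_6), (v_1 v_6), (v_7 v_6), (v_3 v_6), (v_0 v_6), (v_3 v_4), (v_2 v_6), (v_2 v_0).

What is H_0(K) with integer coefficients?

K has 9 vertices, 12 edges.
rank ∂_0 = 0, rank ∂_1 = 8 ⇒ b_0 = 9 − 0 − 8 = 1; all invariant factors of ∂_1 are 1 so no torsion. So H_0 ≅ Z.

H_0 = Z.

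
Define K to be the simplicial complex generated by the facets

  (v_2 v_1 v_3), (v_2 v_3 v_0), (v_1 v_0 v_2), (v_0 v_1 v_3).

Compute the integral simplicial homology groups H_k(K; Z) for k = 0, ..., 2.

H_0 ≅ Z,  H_1 = 0,  H_2 ≅ Z.

We work with the vertex ordering v_0 < v_1 < v_2 < v_3. The simplices of K, each written with vertices in increasing order, are:

  0-simplices (4): [v_0], [v_1], [v_2], [v_3]
  1-simplices (6): [v_0,v_1], [v_0,v_2], [v_0,v_3], [v_1,v_2], [v_1,v_3], [v_2,v_3]
  2-simplices (4): [v_0,v_1,v_2], [v_0,v_1,v_3], [v_0,v_2,v_3], [v_1,v_2,v_3]

giving chain groups C_0 ≅ Z^4, C_1 ≅ Z^6, C_2 ≅ Z^4.

Boundary ∂_1: C_1 → C_0 is given by ∂[p,q] = [q] − [p].
This gives a 4×6 integer matrix of rank 3; reducing to Smith normal form yields diagonal entries (1,1,1).

∂_2: C_2 → C_1 maps a triangle to the signed sum of its edges. For instance
  ∂[v_0,v_1,v_3] = [v_1,v_3] − [v_0,v_3] + [v_0,v_1],
  ∂[v_0,v_1,v_2] = [v_1,v_2] − [v_0,v_2] + [v_0,v_1].
The resulting 6×4 matrix has rank 3, and its Smith normal form has invariant factors (1,1,1).

Now H_k = ker ∂_k / im ∂_{k+1}, so:

  H_0: rank C_0 − rank ∂_1 = 4 − 3 = 1, and the invariant factors of ∂_1 are all 1, so H_0 ≅ Z.
  H_1: rank ker ∂_1 − rank ∂_2 = (6 − 3) − 3 = 0, and the invariant factors of ∂_2 are all 1, so H_1 ≅ 0.
  H_2: rank ker ∂_2 − rank ∂_3 = (4 − 3) − 0 = 1, and there is no ∂_3, so H_2 ≅ Z.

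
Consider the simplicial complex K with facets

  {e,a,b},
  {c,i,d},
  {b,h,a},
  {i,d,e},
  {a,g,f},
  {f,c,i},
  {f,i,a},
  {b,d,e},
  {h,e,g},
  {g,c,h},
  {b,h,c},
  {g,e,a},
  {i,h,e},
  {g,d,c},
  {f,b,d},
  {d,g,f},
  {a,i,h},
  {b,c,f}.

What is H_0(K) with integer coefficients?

K has 9 vertices, 27 edges, 18 triangles.
rank ∂_0 = 0, rank ∂_1 = 8 ⇒ b_0 = 9 − 0 − 8 = 1; all invariant factors of ∂_1 are 1 so no torsion. So H_0 ≅ Z.

H_0 = Z.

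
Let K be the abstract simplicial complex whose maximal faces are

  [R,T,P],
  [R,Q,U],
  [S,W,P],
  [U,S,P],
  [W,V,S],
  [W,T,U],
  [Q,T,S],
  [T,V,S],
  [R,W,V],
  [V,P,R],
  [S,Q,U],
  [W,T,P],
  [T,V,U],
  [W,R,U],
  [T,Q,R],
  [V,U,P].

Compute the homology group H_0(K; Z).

H_0 ≅ Z.

K has 8 vertices, 24 edges, 16 triangles.
rank ∂_0 = 0, rank ∂_1 = 7 ⇒ b_0 = 8 − 0 − 7 = 1; all invariant factors of ∂_1 are 1 so no torsion. So H_0 ≅ Z.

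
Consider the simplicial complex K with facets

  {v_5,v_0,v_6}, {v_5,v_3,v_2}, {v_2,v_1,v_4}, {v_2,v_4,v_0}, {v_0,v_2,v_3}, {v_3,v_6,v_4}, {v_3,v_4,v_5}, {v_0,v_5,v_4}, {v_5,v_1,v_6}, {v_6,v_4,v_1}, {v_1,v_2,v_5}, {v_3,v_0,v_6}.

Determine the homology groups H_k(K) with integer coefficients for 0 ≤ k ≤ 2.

We work with the vertex ordering v_0 < v_1 < v_2 < v_3 < v_4 < v_5 < v_6. The simplices of K, each written with vertices in increasing order, are:

  0-simplices (7): [v_0], [v_1], [v_2], [v_3], [v_4], [v_5], [v_6]
  1-simplices (18): (18 of them)
  2-simplices (12): (12 of them)

so the chain groups are C_0 ≅ Z^7, C_1 ≅ Z^18, C_2 ≅ Z^12.

The boundary map ∂_1: C_1 → C_0 is given by ∂[p,q] = [q] − [p]. For instance
  ∂[v_1,v_4] = [v_4] − [v_1].
The 7×18 boundary matrix has rank 6 and Smith normal form diag(1,1,1,1,1,1).

∂_2: C_2 → C_1 sends each 2-simplex [p,q,r] to [q,r] − [p,r] + [p,q]. For instance
  ∂[v_3,v_4,v_6] = [v_4,v_6] − [v_3,v_6] + [v_3,v_4],
  ∂[v_0,v_4,v_5] = [v_4,v_5] − [v_0,v_5] + [v_0,v_4].
As a 18×12 matrix over Z this has rank 12, with invariant factors (1,1,1,1,1,1,1,1,1,1,1,2).

Reading off H_k = ker ∂_k / im ∂_{k+1}:

  H_0: rank C_0 − rank ∂_1 = 7 − 6 = 1, and the invariant factors of ∂_1 are all 1, so H_0 = Z.
  H_1: rank ker ∂_1 − rank ∂_2 = (18 − 6) − 12 = 0, and ∂_2 has invariant factor 2 > 1, so H_1 = Z_2.
  H_2: rank ker ∂_2 − rank ∂_3 = (12 − 12) − 0 = 0, and there is no ∂_3, so H_2 = 0.

As a check, the Euler characteristic is 7 − 18 + 12 = 1, which agrees with 1 − 0 + 0 = 1.

H_0 = Z,  H_1 = Z_2,  H_2 = 0.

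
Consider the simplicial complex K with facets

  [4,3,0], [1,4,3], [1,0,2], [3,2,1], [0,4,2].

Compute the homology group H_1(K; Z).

We work with the vertex ordering 0 < 1 < 2 < 3 < 4. The simplices of K, each written with vertices in increasing order, are:

  0-simplices (5): [0], [1], [2], [3], [4]
  1-simplices (10): [0,1], [0,2], [0,3], [0,4], [1,2], [1,3], [1,4], [2,3], [2,4], [3,4]
  2-simplices (5): [0,1,2], [0,2,4], [0,3,4], [1,2,3], [1,3,4]

giving chain groups C_0 ≅ Z^5, C_1 ≅ Z^10, C_2 ≅ Z^5.

The boundary map ∂_1: C_1 → C_0 sends each edge [p,q] (with p < q) to q − p. For instance
  ∂[0,3] = [3] − [0].
As a 5×10 matrix over Z this has rank 4, with invariant factors (1,1,1,1).

∂_2: C_2 → C_1 sends each 2-simplex [p,q,r] to [q,r] − [p,r] + [p,q]. For instance
  ∂[0,2,4] = [2,4] − [0,4] + [0,2],
  ∂[0,1,2] = [1,2] − [0,2] + [0,1].
As a 10×5 matrix over Z this has rank 5, with invariant factors (1,1,1,1,1).

Reading off H_k = ker ∂_k / im ∂_{k+1}:

  H_1: rank ker ∂_1 − rank ∂_2 = (10 − 4) − 5 = 1, and the invariant factors of ∂_2 are all 1, so H_1 ≅ Z.

(K is a triangulation of the Möbius band.)

H_1 = Z.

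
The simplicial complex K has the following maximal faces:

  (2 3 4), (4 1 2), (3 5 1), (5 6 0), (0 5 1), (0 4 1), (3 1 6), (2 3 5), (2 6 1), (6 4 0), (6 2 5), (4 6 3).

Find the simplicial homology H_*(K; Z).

Take the total order 0 < 1 < 2 < 3 < 4 < 5 < 6 on the vertex set. Then K (dimension 2) consists of the simplices:

  0-simplices (7): [0], [1], [2], [3], [4], [5], [6]
  1-simplices (18): [0,1], [0,4], [0,5], [0,6], [1,2], [1,3], [1,4], [1,5], [1,6], [2,3], [2,4], [2,5], [2,6], [3,4], [3,5], [3,6], [4,6], [5,6]
  2-simplices (12): [0,1,4], [0,1,5], [0,4,6], [0,5,6], [1,2,4], [1,2,6], [1,3,5], [1,3,6], [2,3,4], [2,3,5], [2,5,6], [3,4,6]

so the chain groups are C_0 ≅ Z^7, C_1 ≅ Z^18, C_2 ≅ Z^12.

Boundary ∂_1: C_1 → C_0 maps an edge to its endpoints' difference, ∂[p,q] = q − p.
The resulting 7×18 matrix has rank 6, and its Smith normal form has invariant factors (1,1,1,1,1,1).

The boundary map ∂_2: C_2 → C_1 maps a triangle to the signed sum of its edges. For instance
  ∂[2,5,6] = [5,6] − [2,6] + [2,5],
  ∂[0,5,6] = [5,6] − [0,6] + [0,5].
This gives a 18×12 integer matrix of rank 12; reducing to Smith normal form yields diagonal entries (1,1,1,1,1,1,1,1,1,1,1,2).

Computing H_k = (kernel of ∂_k) / (image of ∂_{k+1}):

  H_0: rank C_0 − rank ∂_1 = 7 − 6 = 1, and the invariant factors of ∂_1 are all 1, so H_0 = Z.
  H_1: rank ker ∂_1 − rank ∂_2 = (18 − 6) − 12 = 0, and ∂_2 has invariant factor 2 > 1, so H_1 = Z/2.
  H_2: rank ker ∂_2 − rank ∂_3 = (12 − 12) − 0 = 0, and there is no ∂_3, so H_2 = 0.

As a check, the Euler characteristic is 7 − 18 + 12 = 1, which agrees with 1 − 0 + 0 = 1.

H_0 = Z,  H_1 = Z/2,  H_2 = 0.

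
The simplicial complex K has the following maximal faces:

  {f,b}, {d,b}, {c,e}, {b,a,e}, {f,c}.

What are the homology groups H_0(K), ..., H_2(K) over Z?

Take the total order a < b < c < d < e < f on the vertex set. Then K (dimension 2) consists of the simplices:

  0-simplices (6): a, b, c, d, e, f
  1-simplices (7): ab, ae, bd, be, bf, ce, cf
  2-simplices (1): abe

giving chain groups C_0 ≅ Z^6, C_1 ≅ Z^7, C_2 ≅ Z^1.

The boundary map ∂_1: C_1 → C_0 is given by ∂[p,q] = [q] − [p].
This gives a 6×7 integer matrix of rank 5; reducing to Smith normal form yields diagonal entries (1,1,1,1,1).

∂_2: C_2 → C_1 maps a triangle to the signed sum of its edges. For instance
  ∂abe = be − ae + ab.
The resulting 7×1 matrix has rank 1, and its Smith normal form has invariant factors (1).

From H_k ≅ ker(∂_k) / im(∂_{k+1}) we obtain:

  H_0: rank C_0 − rank ∂_1 = 6 − 5 = 1, and the invariant factors of ∂_1 are all 1, so H_0 ≅ Z.
  H_1: rank ker ∂_1 − rank ∂_2 = (7 − 5) − 1 = 1, and the invariant factors of ∂_2 are all 1, so H_1 ≅ Z.
  H_2: rank ker ∂_2 − rank ∂_3 = (1 − 1) − 0 = 0, and there is no ∂_3, so H_2 ≅ 0.

H_0 ≅ Z,  H_1 ≅ Z,  H_2 = 0.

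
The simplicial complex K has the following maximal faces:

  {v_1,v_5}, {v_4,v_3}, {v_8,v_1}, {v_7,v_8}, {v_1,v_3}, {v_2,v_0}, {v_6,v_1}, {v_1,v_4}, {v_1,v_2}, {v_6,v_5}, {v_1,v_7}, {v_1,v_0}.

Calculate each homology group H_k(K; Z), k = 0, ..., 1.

Take the total order v_0 < v_1 < v_2 < v_3 < v_4 < v_5 < v_6 < v_7 < v_8 on the vertex set. Then K (dimension 1) consists of the simplices:

  0-simplices (9): [v_0], [v_1], [v_2], [v_3], [v_4], [v_5], [v_6], [v_7], [v_8]
  1-simplices (12): [v_0,v_1], [v_0,v_2], [v_1,v_2], [v_1,v_3], [v_1,v_4], [v_1,v_5], [v_1,v_6], [v_1,v_7], [v_1,v_8], [v_3,v_4], [v_5,v_6], [v_7,v_8]

giving chain groups C_0 ≅ Z^9, C_1 ≅ Z^12.

The boundary map ∂_1: C_1 → C_0 is given by ∂[p,q] = [q] − [p].
The resulting 9×12 matrix has rank 8, and its Smith normal form has invariant factors (1,1,1,1,1,1,1,1).

Now H_k = ker ∂_k / im ∂_{k+1}, so:

  H_0: rank C_0 − rank ∂_1 = 9 − 8 = 1, and the invariant factors of ∂_1 are all 1, so H_0 ≅ Z.
  H_1: rank ker ∂_1 − rank ∂_2 = (12 − 8) − 0 = 4, and there is no ∂_2, so H_1 ≅ Z^4.

As a check, the Euler characteristic is 9 − 12 = -3, which agrees with 1 − 4 = -3.
(K is a triangulation of a wedge of 4 circles.)

H_0 ≅ Z,  H_1 ≅ Z^4.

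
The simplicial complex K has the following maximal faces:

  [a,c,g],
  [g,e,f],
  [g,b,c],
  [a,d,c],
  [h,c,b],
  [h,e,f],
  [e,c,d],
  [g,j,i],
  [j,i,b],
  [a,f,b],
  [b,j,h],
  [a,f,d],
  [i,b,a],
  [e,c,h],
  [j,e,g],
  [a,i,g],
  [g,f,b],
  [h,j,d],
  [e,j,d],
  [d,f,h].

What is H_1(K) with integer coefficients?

H_1 ≅ Z × Z/2.

Fix the vertex order a < b < c < d < e < f < g < h < i < j and write every simplex with vertices in increasing order. Then dim K = 2 and the simplices of K are:

  0-simplices (10): a, b, c, d, e, f, g, h, i, j
  1-simplices (30): ab, ac, ad, af, ag, ai, bc, bf, bg, bh, bi, bj, cd, ce, cg, ch, de, df, dh, dj, ef, eg, eh, ej, fg, fh, gi, gj, hj, ij
  2-simplices (20): abf, abi, acd, acg, adf, agi, bcg, bch, bfg, bhj, bij, cde, ceh, dej, dfh, dhj, efg, efh, egj, gij

Hence C_0 ≅ Z^10, C_1 ≅ Z^30, C_2 ≅ Z^20.

∂_1: C_1 → C_0 sends each edge [p,q] (with p < q) to q − p.
The resulting 10×30 matrix has rank 9, and its Smith normal form has invariant factors (1,1,1,1,1,1,1,1,1).

The boundary map ∂_2: C_2 → C_1 maps a triangle to the signed sum of its edges. For instance
  ∂gij = ij − gj + gi,
  ∂acd = cd − ad + ac.
This gives a 30×20 integer matrix of rank 20; reducing to Smith normal form yields diagonal entries (1,1,1,1,1,1,1,1,1,1,1,1,1,1,1,1,1,1,1,2).

From H_k ≅ ker(∂_k) / im(∂_{k+1}) we obtain:

  H_1: rank ker ∂_1 − rank ∂_2 = (30 − 9) − 20 = 1, and ∂_2 has invariant factor 2 > 1, so H_1 ≅ Z × Z/2.

(K is a triangulation of the Klein bottle.)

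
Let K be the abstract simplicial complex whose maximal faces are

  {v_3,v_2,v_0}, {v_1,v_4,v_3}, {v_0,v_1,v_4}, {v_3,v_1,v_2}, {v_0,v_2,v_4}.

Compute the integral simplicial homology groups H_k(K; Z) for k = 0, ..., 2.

Order the vertices as v_0 < v_1 < v_2 < v_3 < v_4. Listing each simplex with vertices in this order, K has dimension 2 with simplices:

  0-simplices (5): [v_0], [v_1], [v_2], [v_3], [v_4]
  1-simplices (10): [v_0,v_1], [v_0,v_2], [v_0,v_3], [v_0,v_4], [v_1,v_2], [v_1,v_3], [v_1,v_4], [v_2,v_3], [v_2,v_4], [v_3,v_4]
  2-simplices (5): [v_0,v_1,v_4], [v_0,v_2,v_3], [v_0,v_2,v_4], [v_1,v_2,v_3], [v_1,v_3,v_4]

so the chain groups are C_0 ≅ Z^5, C_1 ≅ Z^10, C_2 ≅ Z^5.

∂_1: C_1 → C_0 maps an edge to its endpoints' difference, ∂[p,q] = q − p. For instance
  ∂[v_0,v_3] = [v_3] − [v_0].
This gives a 5×10 integer matrix of rank 4; reducing to Smith normal form yields diagonal entries (1,1,1,1).

∂_2: C_2 → C_1 maps a triangle to the signed sum of its edges. For instance
  ∂[v_0,v_2,v_4] = [v_2,v_4] − [v_0,v_4] + [v_0,v_2],
  ∂[v_1,v_3,v_4] = [v_3,v_4] − [v_1,v_4] + [v_1,v_3].
As a 10×5 matrix over Z this has rank 5, with invariant factors (1,1,1,1,1).

Computing H_k = (kernel of ∂_k) / (image of ∂_{k+1}):

  H_0: rank C_0 − rank ∂_1 = 5 − 4 = 1, and the invariant factors of ∂_1 are all 1, so H_0 ≅ Z.
  H_1: rank ker ∂_1 − rank ∂_2 = (10 − 4) − 5 = 1, and the invariant factors of ∂_2 are all 1, so H_1 ≅ Z.
  H_2: rank ker ∂_2 − rank ∂_3 = (5 − 5) − 0 = 0, and there is no ∂_3, so H_2 ≅ 0.

H_0 ≅ Z,  H_1 ≅ Z,  H_2 = 0.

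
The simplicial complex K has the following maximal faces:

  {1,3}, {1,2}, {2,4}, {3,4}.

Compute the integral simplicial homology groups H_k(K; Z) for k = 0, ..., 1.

H_0 = Z,  H_1 = Z.

Order the vertices as 1 < 2 < 3 < 4. Listing each simplex with vertices in this order, K has dimension 1 with simplices:

  0-simplices (4): [1], [2], [3], [4]
  1-simplices (4): [1,2], [1,3], [2,4], [3,4]

Hence C_0 ≅ Z^4, C_1 ≅ Z^4.

Boundary ∂_1: C_1 → C_0 maps an edge to its endpoints' difference, ∂[p,q] = q − p. For instance
  ∂[2,4] = [4] − [2].
The resulting 4×4 matrix has rank 3, and its Smith normal form has invariant factors (1,1,1).

From H_k ≅ ker(∂_k) / im(∂_{k+1}) we obtain:

  H_0: rank C_0 − rank ∂_1 = 4 − 3 = 1, and the invariant factors of ∂_1 are all 1, so H_0 ≅ Z.
  H_1: rank ker ∂_1 − rank ∂_2 = (4 − 3) − 0 = 1, and there is no ∂_2, so H_1 ≅ Z.

(K is a triangulation of the circle S^1.)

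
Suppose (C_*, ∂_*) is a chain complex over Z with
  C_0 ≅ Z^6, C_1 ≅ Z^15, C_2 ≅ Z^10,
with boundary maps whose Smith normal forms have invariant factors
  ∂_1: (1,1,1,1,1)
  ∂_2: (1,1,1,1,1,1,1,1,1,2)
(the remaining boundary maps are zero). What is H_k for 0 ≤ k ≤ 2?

H_0 ≅ Z,  H_1 ≅ Z/2,  H_2 = 0.

H_0: b_0 = 6 − 0 − 5 = 1; torsion from ∂_1 factors > 1: none. So H_0 ≅ Z.
H_1: b_1 = 15 − 5 − 10 = 0; torsion from ∂_2 factors > 1: [2]. So H_1 ≅ Z/2.
H_2: b_2 = 10 − 10 − 0 = 0; torsion from ∂_3 factors > 1: none. So H_2 ≅ 0.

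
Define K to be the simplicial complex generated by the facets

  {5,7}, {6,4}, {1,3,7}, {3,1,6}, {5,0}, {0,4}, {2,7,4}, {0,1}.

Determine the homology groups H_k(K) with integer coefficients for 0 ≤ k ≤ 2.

H_0 ≅ Z,  H_1 ≅ Z^3,  H_2 = 0.

Take the total order 0 < 1 < 2 < 3 < 4 < 5 < 6 < 7 on the vertex set. Then K (dimension 2) consists of the simplices:

  0-simplices (8): [0], [1], [2], [3], [4], [5], [6], [7]
  1-simplices (13): [0,1], [0,4], [0,5], [1,3], [1,6], [1,7], [2,4], [2,7], [3,6], [3,7], [4,6], [4,7], [5,7]
  2-simplices (3): [1,3,6], [1,3,7], [2,4,7]

so the chain groups are C_0 ≅ Z^8, C_1 ≅ Z^13, C_2 ≅ Z^3.

The boundary map ∂_1: C_1 → C_0 sends each edge [p,q] (with p < q) to q − p.
As a 8×13 matrix over Z this has rank 7, with invariant factors (1,1,1,1,1,1,1).

The boundary map ∂_2: C_2 → C_1 acts by ∂[p,q,r] = [q,r] − [p,r] + [p,q]. For instance
  ∂[2,4,7] = [4,7] − [2,7] + [2,4],
  ∂[1,3,7] = [3,7] − [1,7] + [1,3].
As a 13×3 matrix over Z this has rank 3, with invariant factors (1,1,1).

Computing H_k = (kernel of ∂_k) / (image of ∂_{k+1}):

  H_0: rank C_0 − rank ∂_1 = 8 − 7 = 1, and the invariant factors of ∂_1 are all 1, so H_0 ≅ Z.
  H_1: rank ker ∂_1 − rank ∂_2 = (13 − 7) − 3 = 3, and the invariant factors of ∂_2 are all 1, so H_1 ≅ Z^3.
  H_2: rank ker ∂_2 − rank ∂_3 = (3 − 3) − 0 = 0, and there is no ∂_3, so H_2 ≅ 0.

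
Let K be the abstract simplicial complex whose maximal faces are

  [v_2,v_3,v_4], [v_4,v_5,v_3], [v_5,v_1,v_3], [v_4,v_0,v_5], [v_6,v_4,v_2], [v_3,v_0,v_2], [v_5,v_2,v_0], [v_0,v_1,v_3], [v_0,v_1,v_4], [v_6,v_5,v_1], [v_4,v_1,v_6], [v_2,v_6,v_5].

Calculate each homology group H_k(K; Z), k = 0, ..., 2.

H_0 ≅ Z,  H_1 ≅ Z/2,  H_2 = 0.

K has 7 vertices, 18 edges, 12 triangles.
rank ∂_0 = 0, rank ∂_1 = 6 ⇒ b_0 = 7 − 0 − 6 = 1; all invariant factors of ∂_1 are 1 so no torsion. So H_0 = Z.
rank ∂_1 = 6, rank ∂_2 = 12 ⇒ b_1 = 18 − 6 − 12 = 0; ∂_2 has invariant factor(s) [2] giving torsion. So H_1 = Z/2.
rank ∂_2 = 12, rank ∂_3 = 0 ⇒ b_2 = 12 − 12 − 0 = 0. So H_2 = 0.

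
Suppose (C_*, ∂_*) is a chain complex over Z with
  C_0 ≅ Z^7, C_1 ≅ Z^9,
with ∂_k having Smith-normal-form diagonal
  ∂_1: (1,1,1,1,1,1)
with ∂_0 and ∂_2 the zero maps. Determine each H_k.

H_0: b_0 = 7 − 0 − 6 = 1; torsion from ∂_1 factors > 1: none. So H_0 = Z.
H_1: b_1 = 9 − 6 − 0 = 3; torsion from ∂_2 factors > 1: none. So H_1 = Z^3.

H_0 = Z,  H_1 = Z^3.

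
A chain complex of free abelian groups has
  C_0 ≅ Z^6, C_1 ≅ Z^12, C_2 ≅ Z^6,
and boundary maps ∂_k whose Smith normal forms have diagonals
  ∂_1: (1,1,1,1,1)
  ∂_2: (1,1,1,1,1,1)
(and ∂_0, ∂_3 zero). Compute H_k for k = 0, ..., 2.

H_0: b_0 = 6 − 0 − 5 = 1; torsion from ∂_1 factors > 1: none. So H_0 = Z.
H_1: b_1 = 12 − 5 − 6 = 1; torsion from ∂_2 factors > 1: none. So H_1 = Z.
H_2: b_2 = 6 − 6 − 0 = 0; torsion from ∂_3 factors > 1: none. So H_2 = 0.

H_0 = Z,  H_1 = Z,  H_2 = 0.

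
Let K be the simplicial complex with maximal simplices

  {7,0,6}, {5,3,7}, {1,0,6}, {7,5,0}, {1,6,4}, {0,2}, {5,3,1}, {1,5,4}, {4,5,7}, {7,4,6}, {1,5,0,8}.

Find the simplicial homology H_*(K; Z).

H_0 ≅ Z,  H_1 = 0,  H_2 ≅ Z,  H_3 = 0.

Take the total order 0 < 1 < 2 < 3 < 4 < 5 < 6 < 7 < 8 on the vertex set. Then K (dimension 3) consists of the simplices:

  0-simplices (9): [0], [1], [2], [3], [4], [5], [6], [7], [8]
  1-simplices (19): [0,1], [0,2], [0,5], [0,6], [0,7], [0,8], [1,3], [1,4], [1,5], [1,6], [1,8], [3,5], [3,7], [4,5], [4,6], [4,7], [5,7], [5,8], [6,7]
  2-simplices (13): [0,1,5], [0,1,6], [0,1,8], [0,5,7], [0,5,8], [0,6,7], [1,3,5], [1,4,5], [1,4,6], [1,5,8], [3,5,7], [4,5,7], [4,6,7]
  3-simplices (1): [0,1,5,8]

so the chain groups are C_0 ≅ Z^9, C_1 ≅ Z^19, C_2 ≅ Z^13, C_3 ≅ Z^1.

The boundary map ∂_1: C_1 → C_0 is given by ∂[p,q] = [q] − [p]. For instance
  ∂[0,6] = [6] − [0].
The 9×19 boundary matrix has rank 8 and Smith normal form diag(1,1,1,1,1,1,1,1).

∂_2: C_2 → C_1 maps a triangle to the signed sum of its edges. For instance
  ∂[1,4,6] = [4,6] − [1,6] + [1,4],
  ∂[0,5,7] = [5,7] − [0,7] + [0,5].
The resulting 19×13 matrix has rank 11, and its Smith normal form has invariant factors (1,1,1,1,1,1,1,1,1,1,1).

Boundary ∂_3: C_3 → C_2 sends each 3-simplex σ to the alternating sum Σ_i (−1)^i (σ with its i-th vertex removed). For instance
  ∂[0,1,5,8] = [1,5,8] − [0,5,8] + [0,1,8] − [0,1,5].
As a 13×1 matrix over Z this has rank 1, with invariant factors (1).

Now H_k = ker ∂_k / im ∂_{k+1}, so:

  H_0: rank C_0 − rank ∂_1 = 9 − 8 = 1, and the invariant factors of ∂_1 are all 1, so H_0 = Z.
  H_1: rank ker ∂_1 − rank ∂_2 = (19 − 8) − 11 = 0, and the invariant factors of ∂_2 are all 1, so H_1 = 0.
  H_2: rank ker ∂_2 − rank ∂_3 = (13 − 11) − 1 = 1, and the invariant factors of ∂_3 are all 1, so H_2 = Z.
  H_3: rank ker ∂_3 − rank ∂_4 = (1 − 1) − 0 = 0, and there is no ∂_4, so H_3 = 0.

As a check, the Euler characteristic is 9 − 19 + 13 − 1 = 2, which agrees with 1 − 0 + 1 − 0 = 2.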